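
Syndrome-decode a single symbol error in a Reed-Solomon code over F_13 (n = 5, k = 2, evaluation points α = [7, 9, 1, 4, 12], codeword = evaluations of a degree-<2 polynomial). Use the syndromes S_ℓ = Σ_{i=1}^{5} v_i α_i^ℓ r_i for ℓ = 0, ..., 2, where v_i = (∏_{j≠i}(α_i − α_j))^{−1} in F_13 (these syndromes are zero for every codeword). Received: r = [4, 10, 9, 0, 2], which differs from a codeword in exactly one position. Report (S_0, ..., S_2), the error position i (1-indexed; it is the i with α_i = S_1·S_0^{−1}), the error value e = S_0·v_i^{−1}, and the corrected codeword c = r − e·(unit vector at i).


S = (11, 8, 7), error at position 2, error magnitude e = 12, c = [4, 11, 9, 0, 2].

Step 1: column multipliers v_i = (∏_{j≠i}(α_i − α_j))^{−1} mod 13.
  i = 1 (α = 7): (7−9)(7−1)(7−4)(7−12) = (−2)·6·3·(−5) = 180 ≡ 11, so v_1 = 11^{−1} = 6 (mod 13).
  i = 2 (α = 9): (9−7)(9−1)(9−4)(9−12) = 2·8·5·(−3) = −240 ≡ 7, so v_2 = 7^{−1} = 2 (mod 13).
  i = 3 (α = 1): (1−7)(1−9)(1−4)(1−12) = (−6)·(−8)·(−3)·(−11) = 1584 ≡ 11, so v_3 = 11^{−1} = 6 (mod 13).
  i = 4 (α = 4): (4−7)(4−9)(4−1)(4−12) = (−3)·(−5)·3·(−8) = −360 ≡ 4, so v_4 = 4^{−1} = 10 (mod 13).
  i = 5 (α = 12): (12−7)(12−9)(12−1)(12−4) = 5·3·11·8 = 1320 ≡ 7, so v_5 = 7^{−1} = 2 (mod 13).
  v = [6, 2, 6, 10, 2].
Step 2: syndromes of r = [4, 10, 9, 0, 2] (all sums mod 13).
  S_0 = Σ v_i r_i = 6·4 + 2·10 + 6·9 + 10·0 + 2·2 = 102 ≡ 11.
  S_1 = Σ v_i α_i r_i = 6·7·4 + 2·9·10 + 6·1·9 + 10·4·0 + 2·12·2 = 450 ≡ 8.
  α_i^2 mod 13 = [10, 3, 1, 3, 1].
  S_2 = Σ v_i α_i^2 r_i = 6·10·4 + 2·3·10 + 6·1·9 + 10·3·0 + 2·1·2 = 358 ≡ 7.
  S = (11, 8, 7) ≠ 0, so r is not a codeword (an error is present).
Step 3: locate the error. For a single error e at position i, S_ℓ = v_i·e·α_i^ℓ, so α_err = S_1/S_0.
  S_0^{−1} = 11^{−1} = 6 (mod 13), so α_err = 8·6 = 48 ≡ 9 = α_2. Error position i = 2.
  Consistency check: S_2/S_1 = 7·5 = 35 ≡ 9 = α_err ✓ (single-error assumption holds).
Step 4: error magnitude e = S_0/v_2 = S_0·∏_{j≠2}(α_2 − α_j) = 11·7 = 77 ≡ 12 (mod 13).
Step 5: correct position 2: c_2 = r_2 − e = 10 − 12 ≡ 11 (mod 13). Hence c = [4, 11, 9, 0, 2].
  Check: interpolating c through the α_i gives m(x) = 12 + 10·x (degree < 2) with m(α_i) = c_i for every i, so c is indeed a codeword.


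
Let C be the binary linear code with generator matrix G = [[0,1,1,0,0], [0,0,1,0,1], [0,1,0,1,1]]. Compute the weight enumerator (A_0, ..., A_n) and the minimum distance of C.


Weight distribution: A_0 = 1, A_1 = 1, A_2 = 3, A_3 = 3. Minimum distance d = 1.

Enumerate all 2^3 = 8 messages m ∈ F_2^3.
For each, compute codeword c = mG in F_2^5, then tally its weight.
  m = 000 → c = 00000, weight = 0.
  m = 100 → c = 01100, weight = 2.
  m = 010 → c = 00101, weight = 2.
  m = 110 → c = 01001, weight = 2.
  m = 001 → c = 01011, weight = 3.
  m = 101 → c = 00111, weight = 3.
  m = 011 → c = 01110, weight = 3.
  m = 111 → c = 00010, weight = 1.
Tally weights:
  weight 0: 1 codewords.
  weight 1: 1 codewords.
  weight 2: 3 codewords.
  weight 3: 3 codewords.
Minimum distance d = smallest w > 0 with A_w > 0 = 1.
Sanity: Σ A_w = 8 = 2^3 = 8 ✓.


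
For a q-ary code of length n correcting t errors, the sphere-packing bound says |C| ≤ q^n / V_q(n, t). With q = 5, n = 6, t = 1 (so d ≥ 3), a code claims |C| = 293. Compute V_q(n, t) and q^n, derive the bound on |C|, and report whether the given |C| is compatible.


V_q(n, t) = 25, q^n = 15625, Hamming bound = 625, |C| = 293 ≤ bound (satisfied).

Step 1: Compute V_q(n, t) = Σ_{j=0}^1 C(n, j) (q−1)^j.
  j = 0: C(6,0)·(4)^0 = 1·1 = 1.
  j = 1: C(6,1)·(4)^1 = 6·4 = 24.
  V_q(n, t) = 1 + 24 = 25.
Step 2: q^n = 5^6 = 15625.
Step 3: Hamming bound ⌊q^n / V_q(n,t)⌋ = ⌊15625/25⌋ = 625.
Step 4: Compare |C| = 293 to 625: satisfied.
The claimed |C| lies below the Hamming bound.


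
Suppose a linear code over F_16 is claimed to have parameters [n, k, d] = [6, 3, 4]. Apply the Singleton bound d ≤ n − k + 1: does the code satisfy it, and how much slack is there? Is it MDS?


Singleton RHS = n − k + 1 = 4, slack = 0, bound satisfied, MDS.

Singleton bound: d ≤ n − k + 1.
Here n = 6, k = 3, so n − k + 1 = 4.
Given d = 4, check d ≤ 4: YES.
Slack = (n − k + 1) − d = 0.
The code is MDS (slack = 0).
Description: the claimed parameters are [6, 3, 4]_16; such a code would be MDS (meets Singleton bound).


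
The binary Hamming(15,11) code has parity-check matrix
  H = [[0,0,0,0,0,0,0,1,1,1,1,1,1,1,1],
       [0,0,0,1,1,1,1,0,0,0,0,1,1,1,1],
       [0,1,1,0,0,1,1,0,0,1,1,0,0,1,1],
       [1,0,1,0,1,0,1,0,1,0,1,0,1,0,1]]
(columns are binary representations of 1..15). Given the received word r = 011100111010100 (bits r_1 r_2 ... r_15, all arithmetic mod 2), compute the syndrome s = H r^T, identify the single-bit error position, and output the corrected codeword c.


s = (0, 1, 0, 1)^T, error position = 5, corrected codeword c = 011110111010100

Compute s = H r^T mod 2 one row at a time:
  s_1 = 1 + 1 + 0 + 1 + 0 + 1 + 0 + 0 = 4 ≡ 0 (mod 2).
  s_2 = 1 + 0 + 0 + 1 + 0 + 1 + 0 + 0 = 3 ≡ 1 (mod 2).
  s_3 = 1 + 1 + 0 + 1 + 0 + 1 + 0 + 0 = 4 ≡ 0 (mod 2).
  s_4 = 0 + 1 + 0 + 1 + 1 + 1 + 1 + 0 = 5 ≡ 1 (mod 2).
s = (0, 1, 0, 1)^T — this equals column 5 of H (binary 0101), so error is at position 5.
Correct: flip bit 5 of r = 011100111010100 to get c = 011110111010100.


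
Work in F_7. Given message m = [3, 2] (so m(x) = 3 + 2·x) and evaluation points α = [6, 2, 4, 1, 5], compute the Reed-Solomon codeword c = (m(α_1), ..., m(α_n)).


c = [1, 0, 4, 5, 6]

Message polynomial: m(x) = 3 + 2·x (mod 7).
For each evaluation point α_i, compute m(α_i) mod 7:
  α_1 = 6: Horner steps 2 → 1, so m(6) = 1.
  α_2 = 2: Horner steps 2 → 0, so m(2) = 0.
  α_3 = 4: Horner steps 2 → 4, so m(4) = 4.
  α_4 = 1: Horner steps 2 → 5, so m(1) = 5.
  α_5 = 5: Horner steps 2 → 6, so m(5) = 6.
Codeword c = [1, 0, 4, 5, 6] ∈ F_7^5.


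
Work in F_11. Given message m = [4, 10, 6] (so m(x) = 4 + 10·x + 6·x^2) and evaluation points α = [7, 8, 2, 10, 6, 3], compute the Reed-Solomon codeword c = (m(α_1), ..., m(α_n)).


c = [5, 6, 4, 0, 5, 0]

Message polynomial: m(x) = 4 + 10·x + 6·x^2 (mod 11).
For each evaluation point α_i, compute m(α_i) mod 11:
  α_1 = 7: Horner steps 6 → 8 → 5, so m(7) = 5.
  α_2 = 8: Horner steps 6 → 3 → 6, so m(8) = 6.
  α_3 = 2: Horner steps 6 → 0 → 4, so m(2) = 4.
  α_4 = 10: Horner steps 6 → 4 → 0, so m(10) = 0.
  α_5 = 6: Horner steps 6 → 2 → 5, so m(6) = 5.
  α_6 = 3: Horner steps 6 → 6 → 0, so m(3) = 0.
Codeword c = [5, 6, 4, 0, 5, 0] ∈ F_11^6.


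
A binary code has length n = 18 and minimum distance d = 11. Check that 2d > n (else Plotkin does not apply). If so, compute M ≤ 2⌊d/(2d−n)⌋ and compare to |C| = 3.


Plotkin bound M ≤ 4; given |C| = 3 ≤ bound (satisfied).

Check applicability: 2d = 22, n = 18.
2d − n = 4 > 0, so Plotkin applies.
Compute d/(2d−n) = 11/4 ≈ 2.7500.
⌊d/(2d−n)⌋ = 2.
Plotkin bound: M ≤ 2·2 = 4.
Given |C| = 3, check: satisfied.
This |C| is below the Plotkin bound.


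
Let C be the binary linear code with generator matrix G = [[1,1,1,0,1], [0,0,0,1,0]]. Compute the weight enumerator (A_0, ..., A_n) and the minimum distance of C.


Weight distribution: A_0 = 1, A_1 = 1, A_4 = 1, A_5 = 1. Minimum distance d = 1.

Enumerate all 2^2 = 4 messages m ∈ F_2^2.
For each, compute codeword c = mG in F_2^5, then tally its weight.
  m = 00 → c = 00000, weight = 0.
  m = 10 → c = 11101, weight = 4.
  m = 01 → c = 00010, weight = 1.
  m = 11 → c = 11111, weight = 5.
Tally weights:
  weight 0: 1 codewords.
  weight 1: 1 codewords.
  weight 4: 1 codewords.
  weight 5: 1 codewords.
Minimum distance d = smallest w > 0 with A_w > 0 = 1.
Sanity: Σ A_w = 4 = 2^2 = 4 ✓.


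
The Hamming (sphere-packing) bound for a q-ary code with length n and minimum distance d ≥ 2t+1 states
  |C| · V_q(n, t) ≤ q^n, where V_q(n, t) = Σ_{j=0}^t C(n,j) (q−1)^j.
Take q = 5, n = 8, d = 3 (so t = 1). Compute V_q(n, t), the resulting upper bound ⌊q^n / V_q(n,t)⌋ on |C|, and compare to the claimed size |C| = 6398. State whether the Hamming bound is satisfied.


V_q(n, t) = 33, q^n = 390625, Hamming bound = 11837, |C| = 6398 ≤ bound (satisfied).

Step 1: Compute V_q(n, t) = Σ_{j=0}^1 C(n, j) (q−1)^j.
  j = 0: C(8,0)·(4)^0 = 1·1 = 1.
  j = 1: C(8,1)·(4)^1 = 8·4 = 32.
  V_q(n, t) = 1 + 32 = 33.
Step 2: q^n = 5^8 = 390625.
Step 3: Hamming bound ⌊q^n / V_q(n,t)⌋ = ⌊390625/33⌋ = 11837.
Step 4: Compare |C| = 6398 to 11837: satisfied.
The claimed |C| lies below the Hamming bound.


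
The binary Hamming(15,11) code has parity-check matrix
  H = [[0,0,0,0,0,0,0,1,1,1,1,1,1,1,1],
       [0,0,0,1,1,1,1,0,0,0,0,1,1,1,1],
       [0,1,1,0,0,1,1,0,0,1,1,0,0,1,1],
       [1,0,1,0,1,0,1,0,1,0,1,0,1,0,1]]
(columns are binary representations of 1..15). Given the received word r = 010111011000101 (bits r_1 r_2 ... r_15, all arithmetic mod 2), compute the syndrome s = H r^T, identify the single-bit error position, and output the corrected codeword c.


s = (0, 1, 1, 0)^T, error position = 6, corrected codeword c = 010110011000101

Compute s = H r^T mod 2 one row at a time:
  s_1 = 1 + 1 + 0 + 0 + 0 + 1 + 0 + 1 = 4 ≡ 0 (mod 2).
  s_2 = 1 + 1 + 1 + 0 + 0 + 1 + 0 + 1 = 5 ≡ 1 (mod 2).
  s_3 = 1 + 0 + 1 + 0 + 0 + 0 + 0 + 1 = 3 ≡ 1 (mod 2).
  s_4 = 0 + 0 + 1 + 0 + 1 + 0 + 1 + 1 = 4 ≡ 0 (mod 2).
s = (0, 1, 1, 0)^T — this equals column 6 of H (binary 0110), so error is at position 6.
Correct: flip bit 6 of r = 010111011000101 to get c = 010110011000101.


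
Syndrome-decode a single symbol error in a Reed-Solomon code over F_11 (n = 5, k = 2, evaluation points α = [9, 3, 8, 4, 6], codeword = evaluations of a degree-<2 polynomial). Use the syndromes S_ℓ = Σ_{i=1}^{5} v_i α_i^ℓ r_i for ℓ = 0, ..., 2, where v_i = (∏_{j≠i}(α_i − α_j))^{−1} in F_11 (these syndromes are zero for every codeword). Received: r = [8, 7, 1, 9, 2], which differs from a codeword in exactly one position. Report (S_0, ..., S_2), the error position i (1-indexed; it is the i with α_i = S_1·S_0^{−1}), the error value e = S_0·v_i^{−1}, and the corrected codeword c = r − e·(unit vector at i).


S = (7, 1, 8), error at position 3, error magnitude e = 6, c = [8, 7, 6, 9, 2].

Step 1: column multipliers v_i = (∏_{j≠i}(α_i − α_j))^{−1} mod 11.
  i = 1 (α = 9): (9−3)(9−8)(9−4)(9−6) = 6·1·5·3 = 90 ≡ 2, so v_1 = 2^{−1} = 6 (mod 11).
  i = 2 (α = 3): (3−9)(3−8)(3−4)(3−6) = (−6)·(−5)·(−1)·(−3) = 90 ≡ 2, so v_2 = 2^{−1} = 6 (mod 11).
  i = 3 (α = 8): (8−9)(8−3)(8−4)(8−6) = (−1)·5·4·2 = −40 ≡ 4, so v_3 = 4^{−1} = 3 (mod 11).
  i = 4 (α = 4): (4−9)(4−3)(4−8)(4−6) = (−5)·1·(−4)·(−2) = −40 ≡ 4, so v_4 = 4^{−1} = 3 (mod 11).
  i = 5 (α = 6): (6−9)(6−3)(6−8)(6−4) = (−3)·3·(−2)·2 = 36 ≡ 3, so v_5 = 3^{−1} = 4 (mod 11).
  v = [6, 6, 3, 3, 4].
Step 2: syndromes of r = [8, 7, 1, 9, 2] (all sums mod 11).
  S_0 = Σ v_i r_i = 6·8 + 6·7 + 3·1 + 3·9 + 4·2 = 128 ≡ 7.
  S_1 = Σ v_i α_i r_i = 6·9·8 + 6·3·7 + 3·8·1 + 3·4·9 + 4·6·2 = 738 ≡ 1.
  α_i^2 mod 11 = [4, 9, 9, 5, 3].
  S_2 = Σ v_i α_i^2 r_i = 6·4·8 + 6·9·7 + 3·9·1 + 3·5·9 + 4·3·2 = 756 ≡ 8.
  S = (7, 1, 8) ≠ 0, so r is not a codeword (an error is present).
Step 3: locate the error. For a single error e at position i, S_ℓ = v_i·e·α_i^ℓ, so α_err = S_1/S_0.
  S_0^{−1} = 7^{−1} = 8 (mod 11), so α_err = 1·8 = 8 ≡ 8 = α_3. Error position i = 3.
  Consistency check: S_2/S_1 = 8·1 = 8 ≡ 8 = α_err ✓ (single-error assumption holds).
Step 4: error magnitude e = S_0/v_3 = S_0·∏_{j≠3}(α_3 − α_j) = 7·4 = 28 ≡ 6 (mod 11).
Step 5: correct position 3: c_3 = r_3 − e = 1 − 6 ≡ 6 (mod 11). Hence c = [8, 7, 6, 9, 2].
  Check: interpolating c through the α_i gives m(x) = 1 + 2·x (degree < 2) with m(α_i) = c_i for every i, so c is indeed a codeword.


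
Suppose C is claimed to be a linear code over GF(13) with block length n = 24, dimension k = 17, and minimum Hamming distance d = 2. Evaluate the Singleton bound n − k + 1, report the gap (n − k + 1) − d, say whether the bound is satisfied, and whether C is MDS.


Singleton RHS = n − k + 1 = 8, slack = 6, bound satisfied, not MDS.

Singleton bound: d ≤ n − k + 1.
Here n = 24, k = 17, so n − k + 1 = 8.
Given d = 2, check d ≤ 8: YES.
Slack = (n − k + 1) − d = 6.
The code is NOT MDS (slack = 6 > 0).
Description: the claimed parameters are [24, 17, 2]_13; such a code would be non-MDS.


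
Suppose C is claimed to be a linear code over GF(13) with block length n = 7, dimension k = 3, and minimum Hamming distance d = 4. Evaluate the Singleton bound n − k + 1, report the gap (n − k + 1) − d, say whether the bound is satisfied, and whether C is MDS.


Singleton RHS = n − k + 1 = 5, slack = 1, bound satisfied, not MDS.

Singleton bound: d ≤ n − k + 1.
Here n = 7, k = 3, so n − k + 1 = 5.
Given d = 4, check d ≤ 5: YES.
Slack = (n − k + 1) − d = 1.
The code is NOT MDS (slack = 1 > 0).
Description: the claimed parameters are [7, 3, 4]_13; such a code would be non-MDS.


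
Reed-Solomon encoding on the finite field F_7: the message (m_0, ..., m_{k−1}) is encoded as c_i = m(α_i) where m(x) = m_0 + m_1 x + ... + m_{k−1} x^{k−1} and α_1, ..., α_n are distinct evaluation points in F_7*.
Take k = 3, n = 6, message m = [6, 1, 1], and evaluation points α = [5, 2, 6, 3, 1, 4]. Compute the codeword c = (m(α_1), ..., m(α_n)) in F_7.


c = [1, 5, 6, 4, 1, 5]

Message polynomial: m(x) = 6 + 1·x + 1·x^2 (mod 7).
For each evaluation point α_i, compute m(α_i) mod 7:
  α_1 = 5: Horner steps 1 → 6 → 1, so m(5) = 1.
  α_2 = 2: Horner steps 1 → 3 → 5, so m(2) = 5.
  α_3 = 6: Horner steps 1 → 0 → 6, so m(6) = 6.
  α_4 = 3: Horner steps 1 → 4 → 4, so m(3) = 4.
  α_5 = 1: Horner steps 1 → 2 → 1, so m(1) = 1.
  α_6 = 4: Horner steps 1 → 5 → 5, so m(4) = 5.
Codeword c = [1, 5, 6, 4, 1, 5] ∈ F_7^6.


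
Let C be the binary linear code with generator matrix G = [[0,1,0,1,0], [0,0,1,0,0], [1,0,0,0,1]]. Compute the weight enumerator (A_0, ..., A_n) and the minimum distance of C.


Weight distribution: A_0 = 1, A_1 = 1, A_2 = 2, A_3 = 2, A_4 = 1, A_5 = 1. Minimum distance d = 1.

Enumerate all 2^3 = 8 messages m ∈ F_2^3.
For each, compute codeword c = mG in F_2^5, then tally its weight.
  m = 000 → c = 00000, weight = 0.
  m = 100 → c = 01010, weight = 2.
  m = 010 → c = 00100, weight = 1.
  m = 110 → c = 01110, weight = 3.
  m = 001 → c = 10001, weight = 2.
  m = 101 → c = 11011, weight = 4.
  m = 011 → c = 10101, weight = 3.
  m = 111 → c = 11111, weight = 5.
Tally weights:
  weight 0: 1 codewords.
  weight 1: 1 codewords.
  weight 2: 2 codewords.
  weight 3: 2 codewords.
  weight 4: 1 codewords.
  weight 5: 1 codewords.
Minimum distance d = smallest w > 0 with A_w > 0 = 1.
Sanity: Σ A_w = 8 = 2^3 = 8 ✓.


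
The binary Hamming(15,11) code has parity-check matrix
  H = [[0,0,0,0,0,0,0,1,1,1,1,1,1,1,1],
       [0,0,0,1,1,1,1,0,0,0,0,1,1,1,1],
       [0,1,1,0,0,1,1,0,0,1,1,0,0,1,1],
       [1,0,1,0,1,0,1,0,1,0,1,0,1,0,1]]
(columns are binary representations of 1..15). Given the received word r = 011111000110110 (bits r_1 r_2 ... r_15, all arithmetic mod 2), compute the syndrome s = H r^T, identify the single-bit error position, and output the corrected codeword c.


s = (0, 1, 0, 0)^T, error position = 4, corrected codeword c = 011011000110110

Compute s = H r^T mod 2 one row at a time:
  s_1 = 0 + 0 + 1 + 1 + 0 + 1 + 1 + 0 = 4 ≡ 0 (mod 2).
  s_2 = 1 + 1 + 1 + 0 + 0 + 1 + 1 + 0 = 5 ≡ 1 (mod 2).
  s_3 = 1 + 1 + 1 + 0 + 1 + 1 + 1 + 0 = 6 ≡ 0 (mod 2).
  s_4 = 0 + 1 + 1 + 0 + 0 + 1 + 1 + 0 = 4 ≡ 0 (mod 2).
s = (0, 1, 0, 0)^T — this equals column 4 of H (binary 0100), so error is at position 4.
Correct: flip bit 4 of r = 011111000110110 to get c = 011011000110110.


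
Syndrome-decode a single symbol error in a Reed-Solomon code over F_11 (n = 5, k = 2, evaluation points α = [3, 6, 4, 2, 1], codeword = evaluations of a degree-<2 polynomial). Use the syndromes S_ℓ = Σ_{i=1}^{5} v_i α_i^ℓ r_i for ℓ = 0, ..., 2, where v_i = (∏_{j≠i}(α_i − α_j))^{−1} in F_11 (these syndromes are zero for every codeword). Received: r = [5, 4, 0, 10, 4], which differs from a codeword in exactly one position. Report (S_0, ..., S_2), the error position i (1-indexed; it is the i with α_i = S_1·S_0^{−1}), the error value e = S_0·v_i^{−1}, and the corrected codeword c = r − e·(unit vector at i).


S = (8, 4, 2), error at position 2, error magnitude e = 3, c = [5, 1, 0, 10, 4].

Step 1: column multipliers v_i = (∏_{j≠i}(α_i − α_j))^{−1} mod 11.
  i = 1 (α = 3): (3−6)(3−4)(3−2)(3−1) = (−3)·(−1)·1·2 = 6 ≡ 6, so v_1 = 6^{−1} = 2 (mod 11).
  i = 2 (α = 6): (6−3)(6−4)(6−2)(6−1) = 3·2·4·5 = 120 ≡ 10, so v_2 = 10^{−1} = 10 (mod 11).
  i = 3 (α = 4): (4−3)(4−6)(4−2)(4−1) = 1·(−2)·2·3 = −12 ≡ 10, so v_3 = 10^{−1} = 10 (mod 11).
  i = 4 (α = 2): (2−3)(2−6)(2−4)(2−1) = (−1)·(−4)·(−2)·1 = −8 ≡ 3, so v_4 = 3^{−1} = 4 (mod 11).
  i = 5 (α = 1): (1−3)(1−6)(1−4)(1−2) = (−2)·(−5)·(−3)·(−1) = 30 ≡ 8, so v_5 = 8^{−1} = 7 (mod 11).
  v = [2, 10, 10, 4, 7].
Step 2: syndromes of r = [5, 4, 0, 10, 4] (all sums mod 11).
  S_0 = Σ v_i r_i = 2·5 + 10·4 + 10·0 + 4·10 + 7·4 = 118 ≡ 8.
  S_1 = Σ v_i α_i r_i = 2·3·5 + 10·6·4 + 10·4·0 + 4·2·10 + 7·1·4 = 378 ≡ 4.
  α_i^2 mod 11 = [9, 3, 5, 4, 1].
  S_2 = Σ v_i α_i^2 r_i = 2·9·5 + 10·3·4 + 10·5·0 + 4·4·10 + 7·1·4 = 398 ≡ 2.
  S = (8, 4, 2) ≠ 0, so r is not a codeword (an error is present).
Step 3: locate the error. For a single error e at position i, S_ℓ = v_i·e·α_i^ℓ, so α_err = S_1/S_0.
  S_0^{−1} = 8^{−1} = 7 (mod 11), so α_err = 4·7 = 28 ≡ 6 = α_2. Error position i = 2.
  Consistency check: S_2/S_1 = 2·3 = 6 ≡ 6 = α_err ✓ (single-error assumption holds).
Step 4: error magnitude e = S_0/v_2 = S_0·∏_{j≠2}(α_2 − α_j) = 8·10 = 80 ≡ 3 (mod 11).
Step 5: correct position 2: c_2 = r_2 − e = 4 − 3 ≡ 1 (mod 11). Hence c = [5, 1, 0, 10, 4].
  Check: interpolating c through the α_i gives m(x) = 9 + 6·x (degree < 2) with m(α_i) = c_i for every i, so c is indeed a codeword.


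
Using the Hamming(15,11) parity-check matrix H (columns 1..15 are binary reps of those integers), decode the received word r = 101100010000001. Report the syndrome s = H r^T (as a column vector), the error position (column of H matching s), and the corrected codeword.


s = (0, 0, 0, 1)^T, error position = 1, corrected codeword c = 001100010000001

Compute s = H r^T mod 2 one row at a time:
  s_1 = 1 + 0 + 0 + 0 + 0 + 0 + 0 + 1 = 2 ≡ 0 (mod 2).
  s_2 = 1 + 0 + 0 + 0 + 0 + 0 + 0 + 1 = 2 ≡ 0 (mod 2).
  s_3 = 0 + 1 + 0 + 0 + 0 + 0 + 0 + 1 = 2 ≡ 0 (mod 2).
  s_4 = 1 + 1 + 0 + 0 + 0 + 0 + 0 + 1 = 3 ≡ 1 (mod 2).
s = (0, 0, 0, 1)^T — this equals column 1 of H (binary 0001), so error is at position 1.
Correct: flip bit 1 of r = 101100010000001 to get c = 001100010000001.


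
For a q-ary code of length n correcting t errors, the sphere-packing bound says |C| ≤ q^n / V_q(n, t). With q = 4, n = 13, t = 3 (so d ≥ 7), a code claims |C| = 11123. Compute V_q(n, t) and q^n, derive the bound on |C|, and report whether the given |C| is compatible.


V_q(n, t) = 8464, q^n = 67108864, Hamming bound = 7928, |C| = 11123 > bound (violated).

Step 1: Compute V_q(n, t) = Σ_{j=0}^3 C(n, j) (q−1)^j.
  j = 0: C(13,0)·(3)^0 = 1·1 = 1.
  j = 1: C(13,1)·(3)^1 = 13·3 = 39.
  j = 2: C(13,2)·(3)^2 = 78·9 = 702.
  j = 3: C(13,3)·(3)^3 = 286·27 = 7722.
  V_q(n, t) = 1 + 39 + 702 + 7722 = 8464.
Step 2: q^n = 4^13 = 67108864.
Step 3: Hamming bound ⌊q^n / V_q(n,t)⌋ = ⌊67108864/8464⌋ = 7928.
Step 4: Compare |C| = 11123 to 7928: violated.
The claimed |C| lies above the Hamming bound, so no 4-ary code of length 13 with d ≥ 7 can have 11123 codewords.


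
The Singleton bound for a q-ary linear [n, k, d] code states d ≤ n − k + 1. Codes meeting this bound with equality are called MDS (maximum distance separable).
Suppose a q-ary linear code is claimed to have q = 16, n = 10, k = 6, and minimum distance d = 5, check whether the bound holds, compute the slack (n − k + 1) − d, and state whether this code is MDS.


Singleton RHS = n − k + 1 = 5, slack = 0, bound satisfied, MDS.

Singleton bound: d ≤ n − k + 1.
Here n = 10, k = 6, so n − k + 1 = 5.
Given d = 5, check d ≤ 5: YES.
Slack = (n − k + 1) − d = 0.
The code is MDS (slack = 0).
Description: the claimed parameters are [10, 6, 5]_16; such a code would be MDS (meets Singleton bound).


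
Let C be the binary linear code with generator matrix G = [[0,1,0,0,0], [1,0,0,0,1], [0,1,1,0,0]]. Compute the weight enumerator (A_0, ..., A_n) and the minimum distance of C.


Weight distribution: A_0 = 1, A_1 = 2, A_2 = 2, A_3 = 2, A_4 = 1. Minimum distance d = 1.

Enumerate all 2^3 = 8 messages m ∈ F_2^3.
For each, compute codeword c = mG in F_2^5, then tally its weight.
  m = 000 → c = 00000, weight = 0.
  m = 100 → c = 01000, weight = 1.
  m = 010 → c = 10001, weight = 2.
  m = 110 → c = 11001, weight = 3.
  m = 001 → c = 01100, weight = 2.
  m = 101 → c = 00100, weight = 1.
  m = 011 → c = 11101, weight = 4.
  m = 111 → c = 10101, weight = 3.
Tally weights:
  weight 0: 1 codewords.
  weight 1: 2 codewords.
  weight 2: 2 codewords.
  weight 3: 2 codewords.
  weight 4: 1 codewords.
Minimum distance d = smallest w > 0 with A_w > 0 = 1.
Sanity: Σ A_w = 8 = 2^3 = 8 ✓.


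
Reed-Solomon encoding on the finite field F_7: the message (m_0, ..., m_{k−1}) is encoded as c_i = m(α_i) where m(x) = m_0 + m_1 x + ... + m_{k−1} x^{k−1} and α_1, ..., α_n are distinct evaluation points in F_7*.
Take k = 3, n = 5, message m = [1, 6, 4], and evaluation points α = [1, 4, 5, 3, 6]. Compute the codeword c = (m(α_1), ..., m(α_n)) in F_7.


c = [4, 5, 5, 6, 6]

Message polynomial: m(x) = 1 + 6·x + 4·x^2 (mod 7).
For each evaluation point α_i, compute m(α_i) mod 7:
  α_1 = 1: Horner steps 4 → 3 → 4, so m(1) = 4.
  α_2 = 4: Horner steps 4 → 1 → 5, so m(4) = 5.
  α_3 = 5: Horner steps 4 → 5 → 5, so m(5) = 5.
  α_4 = 3: Horner steps 4 → 4 → 6, so m(3) = 6.
  α_5 = 6: Horner steps 4 → 2 → 6, so m(6) = 6.
Codeword c = [4, 5, 5, 6, 6] ∈ F_7^5.


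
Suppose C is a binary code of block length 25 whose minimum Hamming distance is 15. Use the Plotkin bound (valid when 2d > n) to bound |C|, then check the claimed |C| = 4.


Plotkin bound M ≤ 6; given |C| = 4 ≤ bound (satisfied).

Check applicability: 2d = 30, n = 25.
2d − n = 5 > 0, so Plotkin applies.
Compute d/(2d−n) = 15/5 ≈ 3.0000.
⌊d/(2d−n)⌋ = 3.
Plotkin bound: M ≤ 2·3 = 6.
Given |C| = 4, check: satisfied.
This |C| is below the Plotkin bound.


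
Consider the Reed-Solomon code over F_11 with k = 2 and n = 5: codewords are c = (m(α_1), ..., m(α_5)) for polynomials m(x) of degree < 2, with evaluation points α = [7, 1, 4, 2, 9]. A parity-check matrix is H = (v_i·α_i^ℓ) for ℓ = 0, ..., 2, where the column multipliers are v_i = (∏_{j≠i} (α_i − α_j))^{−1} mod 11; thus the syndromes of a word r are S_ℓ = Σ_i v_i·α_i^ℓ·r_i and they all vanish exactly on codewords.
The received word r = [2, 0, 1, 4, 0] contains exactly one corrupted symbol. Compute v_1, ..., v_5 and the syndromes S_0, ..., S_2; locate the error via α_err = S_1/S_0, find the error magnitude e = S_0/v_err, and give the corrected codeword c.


S = (10, 2, 7), error at position 5, error magnitude e = 1, c = [2, 0, 1, 4, 10].

Step 1: column multipliers v_i = (∏_{j≠i}(α_i − α_j))^{−1} mod 11.
  i = 1 (α = 7): (7−1)(7−4)(7−2)(7−9) = 6·3·5·(−2) = −180 ≡ 7, so v_1 = 7^{−1} = 8 (mod 11).
  i = 2 (α = 1): (1−7)(1−4)(1−2)(1−9) = (−6)·(−3)·(−1)·(−8) = 144 ≡ 1, so v_2 = 1^{−1} = 1 (mod 11).
  i = 3 (α = 4): (4−7)(4−1)(4−2)(4−9) = (−3)·3·2·(−5) = 90 ≡ 2, so v_3 = 2^{−1} = 6 (mod 11).
  i = 4 (α = 2): (2−7)(2−1)(2−4)(2−9) = (−5)·1·(−2)·(−7) = −70 ≡ 7, so v_4 = 7^{−1} = 8 (mod 11).
  i = 5 (α = 9): (9−7)(9−1)(9−4)(9−2) = 2·8·5·7 = 560 ≡ 10, so v_5 = 10^{−1} = 10 (mod 11).
  v = [8, 1, 6, 8, 10].
Step 2: syndromes of r = [2, 0, 1, 4, 0] (all sums mod 11).
  S_0 = Σ v_i r_i = 8·2 + 1·0 + 6·1 + 8·4 + 10·0 = 54 ≡ 10.
  S_1 = Σ v_i α_i r_i = 8·7·2 + 1·1·0 + 6·4·1 + 8·2·4 + 10·9·0 = 200 ≡ 2.
  α_i^2 mod 11 = [5, 1, 5, 4, 4].
  S_2 = Σ v_i α_i^2 r_i = 8·5·2 + 1·1·0 + 6·5·1 + 8·4·4 + 10·4·0 = 238 ≡ 7.
  S = (10, 2, 7) ≠ 0, so r is not a codeword (an error is present).
Step 3: locate the error. For a single error e at position i, S_ℓ = v_i·e·α_i^ℓ, so α_err = S_1/S_0.
  S_0^{−1} = 10^{−1} = 10 (mod 11), so α_err = 2·10 = 20 ≡ 9 = α_5. Error position i = 5.
  Consistency check: S_2/S_1 = 7·6 = 42 ≡ 9 = α_err ✓ (single-error assumption holds).
Step 4: error magnitude e = S_0/v_5 = S_0·∏_{j≠5}(α_5 − α_j) = 10·10 = 100 ≡ 1 (mod 11).
Step 5: correct position 5: c_5 = r_5 − e = 0 − 1 ≡ 10 (mod 11). Hence c = [2, 0, 1, 4, 10].
  Check: interpolating c through the α_i gives m(x) = 7 + 4·x (degree < 2) with m(α_i) = c_i for every i, so c is indeed a codeword.


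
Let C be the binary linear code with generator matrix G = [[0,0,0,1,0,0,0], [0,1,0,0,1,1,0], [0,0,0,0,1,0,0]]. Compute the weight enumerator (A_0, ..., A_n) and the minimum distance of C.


Weight distribution: A_0 = 1, A_1 = 2, A_2 = 2, A_3 = 2, A_4 = 1. Minimum distance d = 1.

Enumerate all 2^3 = 8 messages m ∈ F_2^3.
For each, compute codeword c = mG in F_2^7, then tally its weight.
  m = 000 → c = 0000000, weight = 0.
  m = 100 → c = 0001000, weight = 1.
  m = 010 → c = 0100110, weight = 3.
  m = 110 → c = 0101110, weight = 4.
  m = 001 → c = 0000100, weight = 1.
  m = 101 → c = 0001100, weight = 2.
  m = 011 → c = 0100010, weight = 2.
  m = 111 → c = 0101010, weight = 3.
Tally weights:
  weight 0: 1 codewords.
  weight 1: 2 codewords.
  weight 2: 2 codewords.
  weight 3: 2 codewords.
  weight 4: 1 codewords.
Minimum distance d = smallest w > 0 with A_w > 0 = 1.
Sanity: Σ A_w = 8 = 2^3 = 8 ✓.


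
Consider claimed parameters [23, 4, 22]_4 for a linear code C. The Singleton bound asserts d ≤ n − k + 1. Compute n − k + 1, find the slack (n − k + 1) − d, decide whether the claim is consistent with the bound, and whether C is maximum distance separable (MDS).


Singleton RHS = n − k + 1 = 20, slack = -2, bound violated (no such code; not MDS).

Singleton bound: d ≤ n − k + 1.
Here n = 23, k = 4, so n − k + 1 = 20.
Given d = 22, check d ≤ 20: NO.
Slack = (n − k + 1) − d = -2.
The slack is negative: d = 22 exceeds n − k + 1 = 20 by 2, so the Singleton bound is violated and no linear [23, 4, 22]_4 code can exist. In particular it is not MDS (MDS requires d = n − k + 1 exactly).
Description: the claimed parameters are [23, 4, 22]_4; such a code would be impossible (violates the Singleton bound).


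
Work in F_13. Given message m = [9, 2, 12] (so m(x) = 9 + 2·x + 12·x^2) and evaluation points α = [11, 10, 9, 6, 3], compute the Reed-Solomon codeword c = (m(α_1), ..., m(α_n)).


c = [1, 7, 11, 11, 6]

Message polynomial: m(x) = 9 + 2·x + 12·x^2 (mod 13).
For each evaluation point α_i, compute m(α_i) mod 13:
  α_1 = 11: Horner steps 12 → 4 → 1, so m(11) = 1.
  α_2 = 10: Horner steps 12 → 5 → 7, so m(10) = 7.
  α_3 = 9: Horner steps 12 → 6 → 11, so m(9) = 11.
  α_4 = 6: Horner steps 12 → 9 → 11, so m(6) = 11.
  α_5 = 3: Horner steps 12 → 12 → 6, so m(3) = 6.
Codeword c = [1, 7, 11, 11, 6] ∈ F_13^5.


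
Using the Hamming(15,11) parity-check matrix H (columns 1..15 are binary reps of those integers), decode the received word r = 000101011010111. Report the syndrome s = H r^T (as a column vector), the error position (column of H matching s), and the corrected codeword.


s = (0, 1, 0, 0)^T, error position = 4, corrected codeword c = 000001011010111

Compute s = H r^T mod 2 one row at a time:
  s_1 = 1 + 1 + 0 + 1 + 0 + 1 + 1 + 1 = 6 ≡ 0 (mod 2).
  s_2 = 1 + 0 + 1 + 0 + 0 + 1 + 1 + 1 = 5 ≡ 1 (mod 2).
  s_3 = 0 + 0 + 1 + 0 + 0 + 1 + 1 + 1 = 4 ≡ 0 (mod 2).
  s_4 = 0 + 0 + 0 + 0 + 1 + 1 + 1 + 1 = 4 ≡ 0 (mod 2).
s = (0, 1, 0, 0)^T — this equals column 4 of H (binary 0100), so error is at position 4.
Correct: flip bit 4 of r = 000101011010111 to get c = 000001011010111.


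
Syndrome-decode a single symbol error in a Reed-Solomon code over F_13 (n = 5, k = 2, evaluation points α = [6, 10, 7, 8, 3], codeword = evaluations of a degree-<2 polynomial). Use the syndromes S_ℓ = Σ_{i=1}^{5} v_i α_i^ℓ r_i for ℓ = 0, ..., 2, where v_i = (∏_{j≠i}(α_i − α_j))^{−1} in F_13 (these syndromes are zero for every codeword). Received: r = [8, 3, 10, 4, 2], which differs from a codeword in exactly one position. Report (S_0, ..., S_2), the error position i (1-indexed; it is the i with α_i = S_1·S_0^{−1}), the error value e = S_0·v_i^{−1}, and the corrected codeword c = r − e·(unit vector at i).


S = (3, 11, 10), error at position 4, error magnitude e = 5, c = [8, 3, 10, 12, 2].

Step 1: column multipliers v_i = (∏_{j≠i}(α_i − α_j))^{−1} mod 13.
  i = 1 (α = 6): (6−10)(6−7)(6−8)(6−3) = (−4)·(−1)·(−2)·3 = −24 ≡ 2, so v_1 = 2^{−1} = 7 (mod 13).
  i = 2 (α = 10): (10−6)(10−7)(10−8)(10−3) = 4·3·2·7 = 168 ≡ 12, so v_2 = 12^{−1} = 12 (mod 13).
  i = 3 (α = 7): (7−6)(7−10)(7−8)(7−3) = 1·(−3)·(−1)·4 = 12 ≡ 12, so v_3 = 12^{−1} = 12 (mod 13).
  i = 4 (α = 8): (8−6)(8−10)(8−7)(8−3) = 2·(−2)·1·5 = −20 ≡ 6, so v_4 = 6^{−1} = 11 (mod 13).
  i = 5 (α = 3): (3−6)(3−10)(3−7)(3−8) = (−3)·(−7)·(−4)·(−5) = 420 ≡ 4, so v_5 = 4^{−1} = 10 (mod 13).
  v = [7, 12, 12, 11, 10].
Step 2: syndromes of r = [8, 3, 10, 4, 2] (all sums mod 13).
  S_0 = Σ v_i r_i = 7·8 + 12·3 + 12·10 + 11·4 + 10·2 = 276 ≡ 3.
  S_1 = Σ v_i α_i r_i = 7·6·8 + 12·10·3 + 12·7·10 + 11·8·4 + 10·3·2 = 1948 ≡ 11.
  α_i^2 mod 13 = [10, 9, 10, 12, 9].
  S_2 = Σ v_i α_i^2 r_i = 7·10·8 + 12·9·3 + 12·10·10 + 11·12·4 + 10·9·2 = 2792 ≡ 10.
  S = (3, 11, 10) ≠ 0, so r is not a codeword (an error is present).
Step 3: locate the error. For a single error e at position i, S_ℓ = v_i·e·α_i^ℓ, so α_err = S_1/S_0.
  S_0^{−1} = 3^{−1} = 9 (mod 13), so α_err = 11·9 = 99 ≡ 8 = α_4. Error position i = 4.
  Consistency check: S_2/S_1 = 10·6 = 60 ≡ 8 = α_err ✓ (single-error assumption holds).
Step 4: error magnitude e = S_0/v_4 = S_0·∏_{j≠4}(α_4 − α_j) = 3·6 = 18 ≡ 5 (mod 13).
Step 5: correct position 4: c_4 = r_4 − e = 4 − 5 ≡ 12 (mod 13). Hence c = [8, 3, 10, 12, 2].
  Check: interpolating c through the α_i gives m(x) = 9 + 2·x (degree < 2) with m(α_i) = c_i for every i, so c is indeed a codeword.


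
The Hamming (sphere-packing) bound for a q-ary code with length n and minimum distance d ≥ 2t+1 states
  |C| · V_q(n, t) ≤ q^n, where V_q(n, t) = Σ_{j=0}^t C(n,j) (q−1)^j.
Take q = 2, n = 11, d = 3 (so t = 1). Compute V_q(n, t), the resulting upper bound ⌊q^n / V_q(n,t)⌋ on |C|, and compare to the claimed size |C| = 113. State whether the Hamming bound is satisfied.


V_q(n, t) = 12, q^n = 2048, Hamming bound = 170, |C| = 113 ≤ bound (satisfied).

Step 1: Compute V_q(n, t) = Σ_{j=0}^1 C(n, j) (q−1)^j.
  j = 0: C(11,0)·(1)^0 = 1·1 = 1.
  j = 1: C(11,1)·(1)^1 = 11·1 = 11.
  V_q(n, t) = 1 + 11 = 12.
Step 2: q^n = 2^11 = 2048.
Step 3: Hamming bound ⌊q^n / V_q(n,t)⌋ = ⌊2048/12⌋ = 170.
Step 4: Compare |C| = 113 to 170: satisfied.
The claimed |C| lies below the Hamming bound.


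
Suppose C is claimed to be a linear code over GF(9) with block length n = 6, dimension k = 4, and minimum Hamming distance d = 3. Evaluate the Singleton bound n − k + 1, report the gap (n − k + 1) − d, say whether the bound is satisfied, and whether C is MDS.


Singleton RHS = n − k + 1 = 3, slack = 0, bound satisfied, MDS.

Singleton bound: d ≤ n − k + 1.
Here n = 6, k = 4, so n − k + 1 = 3.
Given d = 3, check d ≤ 3: YES.
Slack = (n − k + 1) − d = 0.
The code is MDS (slack = 0).
Description: the claimed parameters are [6, 4, 3]_9; such a code would be MDS (meets Singleton bound).


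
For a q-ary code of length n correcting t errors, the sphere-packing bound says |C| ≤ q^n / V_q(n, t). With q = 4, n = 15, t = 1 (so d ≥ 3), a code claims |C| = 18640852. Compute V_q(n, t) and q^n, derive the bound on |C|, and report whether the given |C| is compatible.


V_q(n, t) = 46, q^n = 1073741824, Hamming bound = 23342213, |C| = 18640852 ≤ bound (satisfied).

Step 1: Compute V_q(n, t) = Σ_{j=0}^1 C(n, j) (q−1)^j.
  j = 0: C(15,0)·(3)^0 = 1·1 = 1.
  j = 1: C(15,1)·(3)^1 = 15·3 = 45.
  V_q(n, t) = 1 + 45 = 46.
Step 2: q^n = 4^15 = 1073741824.
Step 3: Hamming bound ⌊q^n / V_q(n,t)⌋ = ⌊1073741824/46⌋ = 23342213.
Step 4: Compare |C| = 18640852 to 23342213: satisfied.
The claimed |C| lies below the Hamming bound.


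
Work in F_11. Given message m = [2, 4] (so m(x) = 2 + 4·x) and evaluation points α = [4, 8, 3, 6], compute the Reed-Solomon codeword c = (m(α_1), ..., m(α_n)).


c = [7, 1, 3, 4]

Message polynomial: m(x) = 2 + 4·x (mod 11).
For each evaluation point α_i, compute m(α_i) mod 11:
  α_1 = 4: Horner steps 4 → 7, so m(4) = 7.
  α_2 = 8: Horner steps 4 → 1, so m(8) = 1.
  α_3 = 3: Horner steps 4 → 3, so m(3) = 3.
  α_4 = 6: Horner steps 4 → 4, so m(6) = 4.
Codeword c = [7, 1, 3, 4] ∈ F_11^4.


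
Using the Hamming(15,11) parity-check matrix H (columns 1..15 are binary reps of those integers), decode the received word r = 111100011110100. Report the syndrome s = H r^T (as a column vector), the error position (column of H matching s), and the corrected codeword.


s = (1, 0, 0, 1)^T, error position = 9, corrected codeword c = 111100010110100

Compute s = H r^T mod 2 one row at a time:
  s_1 = 1 + 1 + 1 + 1 + 0 + 1 + 0 + 0 = 5 ≡ 1 (mod 2).
  s_2 = 1 + 0 + 0 + 0 + 0 + 1 + 0 + 0 = 2 ≡ 0 (mod 2).
  s_3 = 1 + 1 + 0 + 0 + 1 + 1 + 0 + 0 = 4 ≡ 0 (mod 2).
  s_4 = 1 + 1 + 0 + 0 + 1 + 1 + 1 + 0 = 5 ≡ 1 (mod 2).
s = (1, 0, 0, 1)^T — this equals column 9 of H (binary 1001), so error is at position 9.
Correct: flip bit 9 of r = 111100011110100 to get c = 111100010110100.


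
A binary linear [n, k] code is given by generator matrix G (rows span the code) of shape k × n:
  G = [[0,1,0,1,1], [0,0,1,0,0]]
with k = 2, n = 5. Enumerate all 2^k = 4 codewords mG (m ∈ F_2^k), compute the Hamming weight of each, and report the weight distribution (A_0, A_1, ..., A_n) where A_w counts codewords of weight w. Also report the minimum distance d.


Weight distribution: A_0 = 1, A_1 = 1, A_3 = 1, A_4 = 1. Minimum distance d = 1.

Enumerate all 2^2 = 4 messages m ∈ F_2^2.
For each, compute codeword c = mG in F_2^5, then tally its weight.
  m = 00 → c = 00000, weight = 0.
  m = 10 → c = 01011, weight = 3.
  m = 01 → c = 00100, weight = 1.
  m = 11 → c = 01111, weight = 4.
Tally weights:
  weight 0: 1 codewords.
  weight 1: 1 codewords.
  weight 3: 1 codewords.
  weight 4: 1 codewords.
Minimum distance d = smallest w > 0 with A_w > 0 = 1.
Sanity: Σ A_w = 4 = 2^2 = 4 ✓.


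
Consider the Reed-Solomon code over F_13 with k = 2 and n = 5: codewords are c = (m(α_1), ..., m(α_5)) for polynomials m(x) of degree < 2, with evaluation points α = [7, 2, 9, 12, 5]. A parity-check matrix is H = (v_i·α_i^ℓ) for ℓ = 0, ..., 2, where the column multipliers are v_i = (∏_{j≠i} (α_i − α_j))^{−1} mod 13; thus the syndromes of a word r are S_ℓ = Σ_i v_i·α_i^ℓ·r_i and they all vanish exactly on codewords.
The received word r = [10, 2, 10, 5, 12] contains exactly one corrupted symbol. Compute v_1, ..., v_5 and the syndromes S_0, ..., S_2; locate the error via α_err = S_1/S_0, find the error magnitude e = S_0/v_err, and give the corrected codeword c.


S = (2, 5, 6), error at position 3, error magnitude e = 2, c = [10, 2, 8, 5, 12].

Step 1: column multipliers v_i = (∏_{j≠i}(α_i − α_j))^{−1} mod 13.
  i = 1 (α = 7): (7−2)(7−9)(7−12)(7−5) = 5·(−2)·(−5)·2 = 100 ≡ 9, so v_1 = 9^{−1} = 3 (mod 13).
  i = 2 (α = 2): (2−7)(2−9)(2−12)(2−5) = (−5)·(−7)·(−10)·(−3) = 1050 ≡ 10, so v_2 = 10^{−1} = 4 (mod 13).
  i = 3 (α = 9): (9−7)(9−2)(9−12)(9−5) = 2·7·(−3)·4 = −168 ≡ 1, so v_3 = 1^{−1} = 1 (mod 13).
  i = 4 (α = 12): (12−7)(12−2)(12−9)(12−5) = 5·10·3·7 = 1050 ≡ 10, so v_4 = 10^{−1} = 4 (mod 13).
  i = 5 (α = 5): (5−7)(5−2)(5−9)(5−12) = (−2)·3·(−4)·(−7) = −168 ≡ 1, so v_5 = 1^{−1} = 1 (mod 13).
  v = [3, 4, 1, 4, 1].
Step 2: syndromes of r = [10, 2, 10, 5, 12] (all sums mod 13).
  S_0 = Σ v_i r_i = 3·10 + 4·2 + 1·10 + 4·5 + 1·12 = 80 ≡ 2.
  S_1 = Σ v_i α_i r_i = 3·7·10 + 4·2·2 + 1·9·10 + 4·12·5 + 1·5·12 = 616 ≡ 5.
  α_i^2 mod 13 = [10, 4, 3, 1, 12].
  S_2 = Σ v_i α_i^2 r_i = 3·10·10 + 4·4·2 + 1·3·10 + 4·1·5 + 1·12·12 = 526 ≡ 6.
  S = (2, 5, 6) ≠ 0, so r is not a codeword (an error is present).
Step 3: locate the error. For a single error e at position i, S_ℓ = v_i·e·α_i^ℓ, so α_err = S_1/S_0.
  S_0^{−1} = 2^{−1} = 7 (mod 13), so α_err = 5·7 = 35 ≡ 9 = α_3. Error position i = 3.
  Consistency check: S_2/S_1 = 6·8 = 48 ≡ 9 = α_err ✓ (single-error assumption holds).
Step 4: error magnitude e = S_0/v_3 = S_0·∏_{j≠3}(α_3 − α_j) = 2·1 = 2 ≡ 2 (mod 13).
Step 5: correct position 3: c_3 = r_3 − e = 10 − 2 ≡ 8 (mod 13). Hence c = [10, 2, 8, 5, 12].
  Check: interpolating c through the α_i gives m(x) = 4 + 12·x (degree < 2) with m(α_i) = c_i for every i, so c is indeed a codeword.


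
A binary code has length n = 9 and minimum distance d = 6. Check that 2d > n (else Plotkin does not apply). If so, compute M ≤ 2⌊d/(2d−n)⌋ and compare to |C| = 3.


Plotkin bound M ≤ 4; given |C| = 3 ≤ bound (satisfied).

Check applicability: 2d = 12, n = 9.
2d − n = 3 > 0, so Plotkin applies.
Compute d/(2d−n) = 6/3 ≈ 2.0000.
⌊d/(2d−n)⌋ = 2.
Plotkin bound: M ≤ 2·2 = 4.
Given |C| = 3, check: satisfied.
This |C| is below the Plotkin bound.


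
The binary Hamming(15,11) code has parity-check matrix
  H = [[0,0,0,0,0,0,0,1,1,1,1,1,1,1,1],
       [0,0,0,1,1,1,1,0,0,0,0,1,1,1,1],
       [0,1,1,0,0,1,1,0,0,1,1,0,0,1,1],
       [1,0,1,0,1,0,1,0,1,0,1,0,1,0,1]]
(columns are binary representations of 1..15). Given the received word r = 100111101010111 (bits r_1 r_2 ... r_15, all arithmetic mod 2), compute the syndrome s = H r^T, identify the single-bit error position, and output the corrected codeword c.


s = (1, 1, 1, 1)^T, error position = 15, corrected codeword c = 100111101010110

Compute s = H r^T mod 2 one row at a time:
  s_1 = 0 + 1 + 0 + 1 + 0 + 1 + 1 + 1 = 5 ≡ 1 (mod 2).
  s_2 = 1 + 1 + 1 + 1 + 0 + 1 + 1 + 1 = 7 ≡ 1 (mod 2).
  s_3 = 0 + 0 + 1 + 1 + 0 + 1 + 1 + 1 = 5 ≡ 1 (mod 2).
  s_4 = 1 + 0 + 1 + 1 + 1 + 1 + 1 + 1 = 7 ≡ 1 (mod 2).
s = (1, 1, 1, 1)^T — this equals column 15 of H (binary 1111), so error is at position 15.
Correct: flip bit 15 of r = 100111101010111 to get c = 100111101010110.


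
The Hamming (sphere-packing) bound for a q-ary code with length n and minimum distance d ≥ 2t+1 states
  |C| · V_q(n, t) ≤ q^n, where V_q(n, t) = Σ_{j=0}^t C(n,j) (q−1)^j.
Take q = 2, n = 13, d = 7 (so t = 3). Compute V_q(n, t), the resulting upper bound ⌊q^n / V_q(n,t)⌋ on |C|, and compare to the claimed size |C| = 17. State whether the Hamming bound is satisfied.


V_q(n, t) = 378, q^n = 8192, Hamming bound = 21, |C| = 17 ≤ bound (satisfied).

Step 1: Compute V_q(n, t) = Σ_{j=0}^3 C(n, j) (q−1)^j.
  j = 0: C(13,0)·(1)^0 = 1·1 = 1.
  j = 1: C(13,1)·(1)^1 = 13·1 = 13.
  j = 2: C(13,2)·(1)^2 = 78·1 = 78.
  j = 3: C(13,3)·(1)^3 = 286·1 = 286.
  V_q(n, t) = 1 + 13 + 78 + 286 = 378.
Step 2: q^n = 2^13 = 8192.
Step 3: Hamming bound ⌊q^n / V_q(n,t)⌋ = ⌊8192/378⌋ = 21.
Step 4: Compare |C| = 17 to 21: satisfied.
The claimed |C| lies below the Hamming bound.
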